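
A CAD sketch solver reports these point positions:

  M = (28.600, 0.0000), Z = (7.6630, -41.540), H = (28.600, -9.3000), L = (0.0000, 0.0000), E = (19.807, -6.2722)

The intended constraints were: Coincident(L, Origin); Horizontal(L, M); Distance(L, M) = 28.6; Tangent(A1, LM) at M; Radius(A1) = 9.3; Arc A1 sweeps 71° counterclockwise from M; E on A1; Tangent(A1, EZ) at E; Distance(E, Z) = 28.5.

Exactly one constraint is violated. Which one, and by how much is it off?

Distance(E, Z) = 28.5 — off by 8.80.

L = (0.00, 0.00) ✓; L.y = 0.00, M.y = 0.00 ✓; |LM| = 28.60 ✓; ∠(HM, ML) = 90.00° ✓; |HM| = 9.300 ✓; bearing(H→E) − bearing(H→M) = 71.00° ✓; |HE| = 9.300 ✓; ∠(HE, EZ) = 90.00° ✓; |EZ| = 37.30 ✗.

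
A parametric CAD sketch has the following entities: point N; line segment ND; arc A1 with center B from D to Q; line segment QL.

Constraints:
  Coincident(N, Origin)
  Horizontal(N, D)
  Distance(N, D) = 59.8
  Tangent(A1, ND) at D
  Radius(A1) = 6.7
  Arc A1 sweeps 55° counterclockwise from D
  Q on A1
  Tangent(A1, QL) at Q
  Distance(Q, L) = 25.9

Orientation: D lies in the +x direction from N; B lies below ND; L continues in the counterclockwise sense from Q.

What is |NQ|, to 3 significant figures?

54.4

N is at the origin; ND is horizontal with |ND| = 59.8 and D on the +x side, so D = (59.8, 0.00). Since A1 is tangent to ND there, BD ⟂ ND, so B = D + (0, -6.7) = (59.8, -6.70). On A1, D sits at bearing 90° from B; a 55° counterclockwise sweep puts Q at bearing 145°, so Q = B + 6.7·(cos 145°, sin 145°) = (54.3, -2.86). Then |NQ| = |Q − N| = 54.4.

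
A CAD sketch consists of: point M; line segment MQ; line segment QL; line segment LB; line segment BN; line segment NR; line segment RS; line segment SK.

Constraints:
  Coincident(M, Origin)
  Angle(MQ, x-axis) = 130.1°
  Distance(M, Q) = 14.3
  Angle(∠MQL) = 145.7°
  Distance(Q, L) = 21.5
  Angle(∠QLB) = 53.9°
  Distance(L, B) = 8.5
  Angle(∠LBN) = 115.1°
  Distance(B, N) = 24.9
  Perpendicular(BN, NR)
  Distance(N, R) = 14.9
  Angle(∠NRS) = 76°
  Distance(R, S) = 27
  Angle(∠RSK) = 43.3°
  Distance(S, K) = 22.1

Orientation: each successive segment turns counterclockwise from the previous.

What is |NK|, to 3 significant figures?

7.34

M is at the origin; MQ runs at 130.1° with length 14.3, so Q = (-9.21, 10.9). ∠MQL = 145.7° gives QL at 164° from the x-axis; with |QL| = 21.5, L = (-29.9, 16.7). ∠QLB = 53.9° gives LB at -69.5° from the x-axis; with |LB| = 8.5, B = (-26.9, 8.76). ∠LBN = 115.1° gives BN at -4.60° from the x-axis; with |BN| = 24.9, N = (-2.12, 6.76). BN ⟂ NR, so NR runs at 85.4°; with |NR| = 14.9, R = (-0.927, 21.6). ∠NRS = 76.0° gives RS at -171° from the x-axis; with |RS| = 27.0, S = (-27.6, 17.2). ∠RSK = 43.3° gives SK at -33.9° from the x-axis; with |SK| = 22.1, K = (-9.22, 4.88). Then |NK| = |K − N| = 7.34.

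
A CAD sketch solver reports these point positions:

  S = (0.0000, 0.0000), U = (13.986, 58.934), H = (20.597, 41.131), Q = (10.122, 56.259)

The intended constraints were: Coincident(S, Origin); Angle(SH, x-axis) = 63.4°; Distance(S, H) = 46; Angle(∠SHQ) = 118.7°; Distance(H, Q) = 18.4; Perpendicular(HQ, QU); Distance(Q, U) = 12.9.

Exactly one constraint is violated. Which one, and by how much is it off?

Distance(Q, U) = 12.9 — off by 8.20.

S = (0.00, 0.00) ✓; SH at 63.40° ✓; |SH| = 46.00 ✓; ∠SHQ = 118.7° ✓; |HQ| = 18.40 ✓; ∠(HQ, QU) = 90.01° ✓; |QU| = 4.700 ✗.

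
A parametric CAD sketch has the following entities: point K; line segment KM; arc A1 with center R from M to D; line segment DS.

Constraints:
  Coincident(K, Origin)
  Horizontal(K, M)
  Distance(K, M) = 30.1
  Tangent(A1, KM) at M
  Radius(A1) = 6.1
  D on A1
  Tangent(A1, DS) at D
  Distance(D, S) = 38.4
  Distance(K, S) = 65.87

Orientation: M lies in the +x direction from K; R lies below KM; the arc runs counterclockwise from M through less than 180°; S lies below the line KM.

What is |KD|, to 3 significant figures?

28.3

Checks: |KM| = 30.10 ✓; |RD| = 6.100 ✓; ∠(RD, DS) = 90.00° ✓; |DS| = 38.40 ✓; |KS| = 65.87 ✓.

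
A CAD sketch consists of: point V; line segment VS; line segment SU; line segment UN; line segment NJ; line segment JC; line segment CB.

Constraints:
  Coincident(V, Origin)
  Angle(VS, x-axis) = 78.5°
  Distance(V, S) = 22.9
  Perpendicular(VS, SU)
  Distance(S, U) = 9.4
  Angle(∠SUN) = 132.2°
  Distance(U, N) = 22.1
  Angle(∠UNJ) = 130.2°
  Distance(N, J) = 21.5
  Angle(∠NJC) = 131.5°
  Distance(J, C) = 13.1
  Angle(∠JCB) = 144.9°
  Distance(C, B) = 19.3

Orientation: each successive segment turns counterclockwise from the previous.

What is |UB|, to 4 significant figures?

48.14

∠NJC = 131.5° gives JC at -45.40° from the x-axis; with |JC| = 13.1, C = (-14.72, -19.55). ∠JCB = 144.9° gives CB at -10.30° from the x-axis; with |CB| = 19.3, B = (4.268, -23.00). Then |UB| = |B − U| = 48.14.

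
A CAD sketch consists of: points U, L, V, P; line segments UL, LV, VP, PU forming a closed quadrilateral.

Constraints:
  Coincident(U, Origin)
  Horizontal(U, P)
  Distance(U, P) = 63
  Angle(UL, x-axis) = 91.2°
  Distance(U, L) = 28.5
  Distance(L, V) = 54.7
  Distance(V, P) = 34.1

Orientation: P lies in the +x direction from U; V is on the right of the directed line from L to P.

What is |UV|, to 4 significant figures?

35.78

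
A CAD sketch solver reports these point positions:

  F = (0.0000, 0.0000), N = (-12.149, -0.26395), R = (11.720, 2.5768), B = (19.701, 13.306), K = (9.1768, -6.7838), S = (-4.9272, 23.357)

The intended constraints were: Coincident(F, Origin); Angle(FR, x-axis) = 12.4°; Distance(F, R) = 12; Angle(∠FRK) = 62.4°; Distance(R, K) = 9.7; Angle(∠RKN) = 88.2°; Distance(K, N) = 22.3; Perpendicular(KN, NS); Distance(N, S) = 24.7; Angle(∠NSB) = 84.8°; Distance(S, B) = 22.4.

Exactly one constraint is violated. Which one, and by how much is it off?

Distance(S, B) = 22.4 — off by 4.20.

F = (0.00, 0.00) ✓; FR at 12.40° ✓; |FR| = 12.00 ✓; ∠FRK = 62.40° ✓; |RK| = 9.700 ✓; ∠RKN = 88.20° ✓; |KN| = 22.30 ✓; ∠(KN, NS) = 90.00° ✓; |NS| = 24.70 ✓; ∠NSB = 84.80° ✓; |SB| = 26.60 ✗.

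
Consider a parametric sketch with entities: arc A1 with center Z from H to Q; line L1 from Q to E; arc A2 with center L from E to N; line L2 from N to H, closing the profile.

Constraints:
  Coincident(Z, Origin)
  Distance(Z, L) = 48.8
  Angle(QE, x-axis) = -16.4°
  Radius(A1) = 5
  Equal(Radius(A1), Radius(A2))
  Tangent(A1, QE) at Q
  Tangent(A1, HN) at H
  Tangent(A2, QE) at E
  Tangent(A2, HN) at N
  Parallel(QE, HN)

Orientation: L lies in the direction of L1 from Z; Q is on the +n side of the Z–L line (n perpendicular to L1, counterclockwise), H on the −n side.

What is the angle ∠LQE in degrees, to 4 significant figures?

5.850°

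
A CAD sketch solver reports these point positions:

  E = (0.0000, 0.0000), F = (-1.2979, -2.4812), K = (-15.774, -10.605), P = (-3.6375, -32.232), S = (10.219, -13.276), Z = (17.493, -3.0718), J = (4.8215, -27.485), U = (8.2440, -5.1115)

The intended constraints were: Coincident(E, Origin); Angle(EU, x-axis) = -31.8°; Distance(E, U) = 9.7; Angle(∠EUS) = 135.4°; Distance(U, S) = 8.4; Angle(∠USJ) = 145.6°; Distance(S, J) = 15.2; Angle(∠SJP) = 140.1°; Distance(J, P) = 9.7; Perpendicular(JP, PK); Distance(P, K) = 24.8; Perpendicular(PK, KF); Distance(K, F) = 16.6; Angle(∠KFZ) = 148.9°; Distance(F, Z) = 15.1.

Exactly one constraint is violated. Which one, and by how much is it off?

Distance(F, Z) = 15.1 — off by 3.70.

E = (0.00, 0.00) ✓; EU at -31.80° ✓; |EU| = 9.700 ✓; ∠EUS = 135.4° ✓; |US| = 8.400 ✓; ∠USJ = 145.6° ✓; |SJ| = 15.20 ✓; ∠SJP = 140.1° ✓; |JP| = 9.700 ✓; ∠(JP, PK) = 90.00° ✓; |PK| = 24.80 ✓; ∠(PK, KF) = 90.00° ✓; |KF| = 16.60 ✓; ∠KFZ = 148.9° ✓; |FZ| = 18.80 ✗.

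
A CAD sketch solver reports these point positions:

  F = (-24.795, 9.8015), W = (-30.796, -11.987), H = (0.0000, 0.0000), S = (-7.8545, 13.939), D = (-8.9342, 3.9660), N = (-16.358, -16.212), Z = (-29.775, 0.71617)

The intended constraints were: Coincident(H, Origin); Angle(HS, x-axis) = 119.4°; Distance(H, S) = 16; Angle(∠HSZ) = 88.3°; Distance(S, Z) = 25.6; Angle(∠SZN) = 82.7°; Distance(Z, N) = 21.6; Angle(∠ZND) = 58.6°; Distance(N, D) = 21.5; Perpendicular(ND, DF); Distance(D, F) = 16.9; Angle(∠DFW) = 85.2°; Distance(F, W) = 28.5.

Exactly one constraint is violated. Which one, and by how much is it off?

Distance(F, W) = 28.5 — off by 5.90.

H = (0.00, 0.00) ✓; HS at 119.4° ✓; |HS| = 16.00 ✓; ∠HSZ = 88.30° ✓; |SZ| = 25.60 ✓; ∠SZN = 82.70° ✓; |ZN| = 21.60 ✓; ∠ZND = 58.60° ✓; |ND| = 21.50 ✓; ∠(ND, DF) = 90.00° ✓; |DF| = 16.90 ✓; ∠DFW = 85.20° ✓; |FW| = 22.60 ✗.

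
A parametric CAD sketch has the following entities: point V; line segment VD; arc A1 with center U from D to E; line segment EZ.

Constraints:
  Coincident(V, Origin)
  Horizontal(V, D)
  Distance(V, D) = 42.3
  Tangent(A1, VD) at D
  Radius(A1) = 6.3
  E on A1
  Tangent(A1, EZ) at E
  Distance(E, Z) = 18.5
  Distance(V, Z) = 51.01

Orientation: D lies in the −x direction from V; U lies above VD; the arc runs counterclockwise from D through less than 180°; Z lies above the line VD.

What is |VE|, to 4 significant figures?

37.59

Checks: |UE| = 6.300 ✓; ∠(UE, EZ) = 90.00° ✓; |EZ| = 18.50 ✓; |VZ| = 51.01 ✓.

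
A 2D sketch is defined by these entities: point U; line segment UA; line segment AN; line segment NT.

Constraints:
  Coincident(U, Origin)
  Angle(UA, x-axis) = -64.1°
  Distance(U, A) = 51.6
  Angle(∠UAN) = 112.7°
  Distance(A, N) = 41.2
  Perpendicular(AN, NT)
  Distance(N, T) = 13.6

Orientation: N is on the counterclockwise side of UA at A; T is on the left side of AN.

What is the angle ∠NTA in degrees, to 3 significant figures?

71.7°

U is at the origin; UA runs at -64.1° with length 51.6, so A = 51.6·(cos -64.1°, sin -64.1°) = (22.5, -46.4). ∠UAN = 112.7°, so AN runs at -64.1° + (180° − 112.7°) = 3.20° from the x-axis; with |AN| = 41.2, N = A + 41.2·(cos 3.20°, sin 3.20°) = (63.7, -44.1). AN ⟂ NT; with |NT| = 13.6 on the left of AN, T = N + 13.6·(-0.0558, 0.998) = (62.9, -30.5). Then cos ∠NTA = TN·TA / (|TN||TA|), giving 71.7°.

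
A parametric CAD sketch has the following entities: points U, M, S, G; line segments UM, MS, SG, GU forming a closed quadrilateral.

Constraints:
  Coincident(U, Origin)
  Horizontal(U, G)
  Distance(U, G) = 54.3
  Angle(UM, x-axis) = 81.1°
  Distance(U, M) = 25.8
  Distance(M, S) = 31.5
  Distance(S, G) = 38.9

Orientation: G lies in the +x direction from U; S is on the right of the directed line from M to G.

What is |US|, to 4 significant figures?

16.04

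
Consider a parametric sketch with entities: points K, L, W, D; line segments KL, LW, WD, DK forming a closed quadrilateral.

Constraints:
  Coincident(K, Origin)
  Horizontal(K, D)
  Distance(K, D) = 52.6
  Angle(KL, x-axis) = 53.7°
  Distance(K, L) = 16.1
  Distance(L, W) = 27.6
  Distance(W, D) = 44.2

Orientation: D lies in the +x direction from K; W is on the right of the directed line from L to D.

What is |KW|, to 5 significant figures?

18.200

Checks: |LW| = 27.60 ✓; |WD| = 44.20 ✓.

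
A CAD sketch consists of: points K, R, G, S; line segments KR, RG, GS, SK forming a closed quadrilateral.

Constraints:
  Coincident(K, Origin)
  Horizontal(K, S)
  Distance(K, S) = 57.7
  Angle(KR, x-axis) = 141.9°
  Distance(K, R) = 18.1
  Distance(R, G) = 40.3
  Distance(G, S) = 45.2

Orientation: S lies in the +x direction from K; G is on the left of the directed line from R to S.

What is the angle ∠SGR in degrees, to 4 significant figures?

116.6°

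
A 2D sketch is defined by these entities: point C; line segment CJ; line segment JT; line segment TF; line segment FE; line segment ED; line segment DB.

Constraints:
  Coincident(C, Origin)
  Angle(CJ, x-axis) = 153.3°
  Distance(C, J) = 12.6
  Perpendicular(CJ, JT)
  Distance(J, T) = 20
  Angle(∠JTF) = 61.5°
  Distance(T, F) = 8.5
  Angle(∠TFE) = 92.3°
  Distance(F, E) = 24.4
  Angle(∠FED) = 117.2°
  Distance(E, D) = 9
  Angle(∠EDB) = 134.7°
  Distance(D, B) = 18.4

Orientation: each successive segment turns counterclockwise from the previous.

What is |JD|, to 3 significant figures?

13.7

C is at the origin; CJ runs at 153.3° with length 12.6, so J = (-11.3, 5.66). CJ is perpendicular to JT, so JT runs at -117°; with |JT| = 20.0, T = (-20.2, -12.2). ∠JTF = 61.5° gives TF at 1.80° from the x-axis; with |TF| = 8.5, F = (-11.7, -11.9). ∠TFE = 92.3° gives FE at 89.5° from the x-axis; with |FE| = 24.4, E = (-11.5, 12.5). ∠FED = 117.2° gives ED at 152° from the x-axis; with |ED| = 9.0, D = (-19.5, 16.6). Then |JD| = |D − J| = 13.7.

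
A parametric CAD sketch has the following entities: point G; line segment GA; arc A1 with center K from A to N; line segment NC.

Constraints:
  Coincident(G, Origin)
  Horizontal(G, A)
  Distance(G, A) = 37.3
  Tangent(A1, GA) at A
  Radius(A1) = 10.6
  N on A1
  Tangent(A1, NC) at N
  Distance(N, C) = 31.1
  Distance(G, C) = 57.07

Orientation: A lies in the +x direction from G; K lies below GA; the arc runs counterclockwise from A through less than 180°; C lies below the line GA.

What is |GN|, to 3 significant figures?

30.6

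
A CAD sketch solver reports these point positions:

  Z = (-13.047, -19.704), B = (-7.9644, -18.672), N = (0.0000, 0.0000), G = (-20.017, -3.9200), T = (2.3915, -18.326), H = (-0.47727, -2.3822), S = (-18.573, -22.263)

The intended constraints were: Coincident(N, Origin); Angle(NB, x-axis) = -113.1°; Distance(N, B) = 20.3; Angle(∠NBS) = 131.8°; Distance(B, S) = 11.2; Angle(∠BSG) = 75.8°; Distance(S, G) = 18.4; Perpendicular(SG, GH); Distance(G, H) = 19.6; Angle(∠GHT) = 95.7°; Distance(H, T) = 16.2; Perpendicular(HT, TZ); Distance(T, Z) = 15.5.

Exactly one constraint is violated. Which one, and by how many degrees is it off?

Perpendicular(HT, TZ) — off by 5.10°.

N = (0.00, 0.00) ✓; NB at -113.1° ✓; |NB| = 20.30 ✓; ∠NBS = 131.8° ✓; |BS| = 11.20 ✓; ∠BSG = 75.80° ✓; |SG| = 18.40 ✓; ∠(SG, GH) = 90.00° ✓; |GH| = 19.60 ✓; ∠GHT = 95.70° ✓; |HT| = 16.20 ✓; ∠(HT, TZ) = 95.10° ✗; |TZ| = 15.50 ✓.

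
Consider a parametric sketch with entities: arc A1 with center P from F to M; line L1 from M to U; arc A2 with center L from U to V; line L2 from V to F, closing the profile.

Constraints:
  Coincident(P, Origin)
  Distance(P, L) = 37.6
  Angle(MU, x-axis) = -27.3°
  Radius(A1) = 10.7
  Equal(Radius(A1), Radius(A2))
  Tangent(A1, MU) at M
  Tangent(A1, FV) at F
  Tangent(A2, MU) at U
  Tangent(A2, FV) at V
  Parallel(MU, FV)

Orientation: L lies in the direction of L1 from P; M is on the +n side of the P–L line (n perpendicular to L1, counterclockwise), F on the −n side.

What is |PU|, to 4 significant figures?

39.09

The slot axis is L1's direction at -27.3°, so u = (cos -27.3°, sin -27.3°) = (0.8886, -0.4586) and n = (−sin -27.3°, cos -27.3°) = (0.4586, 0.8886). P is at the origin and L lies 37.6 along u from P, so L = 37.6·u = (33.41, -17.25). Tangency of A1 to both parallel lines with radius 10.7 puts M and F at P ± 10.7·n: M = (4.908, 9.508), F = (-4.908, -9.508). Equal radii place U and V the same way about L: U = L + 10.7·n = (38.32, -7.737), V = L − 10.7·n = (28.50, -26.75). Then |PU| = |U − P| = 39.09.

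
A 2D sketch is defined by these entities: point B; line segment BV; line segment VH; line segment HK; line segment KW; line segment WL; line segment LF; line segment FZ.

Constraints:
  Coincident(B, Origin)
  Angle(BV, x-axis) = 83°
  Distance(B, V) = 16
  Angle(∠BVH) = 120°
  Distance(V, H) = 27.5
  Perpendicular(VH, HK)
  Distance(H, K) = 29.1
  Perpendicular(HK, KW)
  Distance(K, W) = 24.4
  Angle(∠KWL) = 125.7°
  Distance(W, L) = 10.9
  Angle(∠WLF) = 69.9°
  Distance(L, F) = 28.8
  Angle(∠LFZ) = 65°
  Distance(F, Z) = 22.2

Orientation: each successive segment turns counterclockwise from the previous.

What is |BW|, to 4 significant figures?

18.86

B is at the origin; BV runs at 83.0° with length 16.0, so V = (1.950, 15.88). ∠BVH = 120.0° gives VH at 143.0° from the x-axis; with |VH| = 27.5, H = (-20.01, 32.43). VH is perpendicular to HK, so HK runs at -127.0°; with |HK| = 29.1, K = (-37.53, 9.190). HK is perpendicular to KW, so KW runs at -37.00°; with |KW| = 24.4, W = (-18.04, -5.494). Then |BW| = |W − B| = 18.86.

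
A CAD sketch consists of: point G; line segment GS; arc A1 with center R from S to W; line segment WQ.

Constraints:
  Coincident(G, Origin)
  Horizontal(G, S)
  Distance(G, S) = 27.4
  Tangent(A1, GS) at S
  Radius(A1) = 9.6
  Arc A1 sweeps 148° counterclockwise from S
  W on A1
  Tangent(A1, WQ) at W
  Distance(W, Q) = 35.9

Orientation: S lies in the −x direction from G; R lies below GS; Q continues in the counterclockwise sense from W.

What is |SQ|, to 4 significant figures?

44.66

G is at the origin; GS is horizontal with |GS| = 27.4 and S on the −x side, so S = (-27.40, 0.000). The tangent condition forces RS to be normal to GS, so R = S + (0, -9.6) = (-27.40, -9.600). On A1, S sits at bearing 90° from R; a 148° counterclockwise sweep puts W at bearing 238°, so W = R + 9.6·(cos 238°, sin 238°) = (-32.49, -17.74). Tangency of A1 to WQ means the radius RW is perpendicular to WQ, so WQ runs along (−sin 238°, cos 238°); with |WQ| = 35.9, Q = (-2.042, -36.77). Then |SQ| = |Q − S| = 44.66.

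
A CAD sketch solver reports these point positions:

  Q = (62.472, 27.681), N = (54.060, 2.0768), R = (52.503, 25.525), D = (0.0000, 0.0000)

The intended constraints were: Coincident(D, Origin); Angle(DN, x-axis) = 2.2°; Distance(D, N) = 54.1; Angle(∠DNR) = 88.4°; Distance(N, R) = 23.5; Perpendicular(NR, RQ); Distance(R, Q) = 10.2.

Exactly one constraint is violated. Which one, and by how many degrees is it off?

Perpendicular(NR, RQ) — off by 8.40°.

D = (0.00, 0.00) ✓; DN at 2.200° ✓; |DN| = 54.10 ✓; ∠DNR = 88.40° ✓; |NR| = 23.50 ✓; ∠(NR, RQ) = 81.60° ✗; |RQ| = 10.20 ✓.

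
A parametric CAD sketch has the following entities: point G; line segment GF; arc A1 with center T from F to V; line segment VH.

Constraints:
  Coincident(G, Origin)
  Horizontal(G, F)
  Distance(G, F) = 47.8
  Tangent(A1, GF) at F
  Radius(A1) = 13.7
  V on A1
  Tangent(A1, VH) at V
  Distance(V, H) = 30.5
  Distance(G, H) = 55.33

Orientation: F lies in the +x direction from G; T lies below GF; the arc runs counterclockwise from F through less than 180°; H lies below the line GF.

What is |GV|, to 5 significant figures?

36.666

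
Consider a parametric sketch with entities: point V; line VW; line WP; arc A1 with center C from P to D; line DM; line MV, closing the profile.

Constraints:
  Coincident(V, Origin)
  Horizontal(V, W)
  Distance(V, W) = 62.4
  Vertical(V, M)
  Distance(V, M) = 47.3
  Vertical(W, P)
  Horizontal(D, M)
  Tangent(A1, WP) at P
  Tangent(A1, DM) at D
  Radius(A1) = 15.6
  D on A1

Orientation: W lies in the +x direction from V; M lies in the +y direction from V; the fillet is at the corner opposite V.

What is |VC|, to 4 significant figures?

56.53

VM is vertical with |VM| = 47.3 and M on the +y side, so M = (0.000, 47.30). The virtual corner opposite V is at (62.40, 47.30). A1 meets WP tangentially, so CP is at right angles to WP and A1 meets DM tangentially, so CD is at right angles to DM, with radius 15.6, so the center C sits 15.6 in from both sides at C = (46.80, 31.70). Then |VC| = |C − V| = 56.53.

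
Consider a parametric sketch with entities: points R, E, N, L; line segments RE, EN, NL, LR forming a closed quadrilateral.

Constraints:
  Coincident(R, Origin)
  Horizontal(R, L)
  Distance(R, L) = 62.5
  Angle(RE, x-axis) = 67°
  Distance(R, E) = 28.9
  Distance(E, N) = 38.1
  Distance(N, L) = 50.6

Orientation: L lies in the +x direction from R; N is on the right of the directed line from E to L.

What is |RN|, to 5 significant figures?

17.483

Checks: |EN| = 38.10 ✓; |NL| = 50.60 ✓.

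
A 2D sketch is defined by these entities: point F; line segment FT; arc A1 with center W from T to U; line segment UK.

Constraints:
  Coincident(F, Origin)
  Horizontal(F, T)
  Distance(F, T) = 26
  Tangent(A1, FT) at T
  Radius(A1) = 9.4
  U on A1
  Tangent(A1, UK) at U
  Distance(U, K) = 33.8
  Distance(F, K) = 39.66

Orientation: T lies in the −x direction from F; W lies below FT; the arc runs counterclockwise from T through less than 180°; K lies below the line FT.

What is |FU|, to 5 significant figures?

36.210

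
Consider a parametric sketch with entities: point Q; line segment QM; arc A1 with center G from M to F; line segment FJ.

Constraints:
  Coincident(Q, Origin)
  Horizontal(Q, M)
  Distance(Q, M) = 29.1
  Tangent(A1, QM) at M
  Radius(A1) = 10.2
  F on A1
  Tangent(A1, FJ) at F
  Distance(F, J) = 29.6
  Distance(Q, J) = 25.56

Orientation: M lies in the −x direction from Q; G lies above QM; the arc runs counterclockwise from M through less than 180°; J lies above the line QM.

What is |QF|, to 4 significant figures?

21.76

Q is at the origin; QM is horizontal with |QM| = 29.1 and M on the −x side, so M = (-29.10, 0.000). Since A1 is tangent to QM there, GM ⟂ QM, so G = M + (0, 10.2) = (-29.10, 10.20). Since GF ⟂ FJ (tangency), |GJ| = √(10.2² + 29.6²) = 31.31 regardless of where F sits on A1. So J lies on both circle(Q, 25.56) and circle(G, 31.31); the above-QM intersection is J = (-1.784, 25.50). F is the foot of the tangent from J: F = (-21.49, 3.410).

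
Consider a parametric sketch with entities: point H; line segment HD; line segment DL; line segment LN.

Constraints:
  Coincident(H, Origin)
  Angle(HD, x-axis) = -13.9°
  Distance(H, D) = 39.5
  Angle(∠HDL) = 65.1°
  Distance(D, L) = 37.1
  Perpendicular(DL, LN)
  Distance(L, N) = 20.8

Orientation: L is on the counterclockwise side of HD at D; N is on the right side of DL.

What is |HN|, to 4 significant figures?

60.21

∠HDL = 65.1°, so DL runs at -13.9° + (180° − 65.1°) = 101.0° from the x-axis; with |DL| = 37.1, L = D + 37.1·(cos 101.0°, sin 101.0°) = (31.26, 26.93). DL ⟂ LN; with |LN| = 20.8 on the right of DL, N = L + 20.8·(0.9816, 0.1908) = (51.68, 30.90). Then |HN| = |N − H| = 60.21.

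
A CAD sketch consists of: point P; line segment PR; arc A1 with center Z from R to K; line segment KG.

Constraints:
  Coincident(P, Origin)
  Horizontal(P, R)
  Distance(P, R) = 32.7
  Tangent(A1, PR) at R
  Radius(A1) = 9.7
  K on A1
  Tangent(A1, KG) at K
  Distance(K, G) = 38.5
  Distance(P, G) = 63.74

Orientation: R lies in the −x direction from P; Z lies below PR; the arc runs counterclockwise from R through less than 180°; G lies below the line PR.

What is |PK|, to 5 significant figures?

43.547

P is at the origin; P and R share the same y with |PR| = 32.7 and R on the −x side, so R = (-32.700, 0.0000). The tangent condition forces ZR to be normal to PR, so Z = R + (0, -9.7) = (-32.700, -9.7000). Since ZK ⟂ KG (tangency), |ZG| = √(9.7² + 38.5²) = 39.703 regardless of where K sits on A1. So G lies on both circle(P, 63.74) and circle(Z, 39.703); the below-PR intersection is G = (-41.442, -48.429). K is the foot of the tangent from G: K = (-42.397, -9.9406).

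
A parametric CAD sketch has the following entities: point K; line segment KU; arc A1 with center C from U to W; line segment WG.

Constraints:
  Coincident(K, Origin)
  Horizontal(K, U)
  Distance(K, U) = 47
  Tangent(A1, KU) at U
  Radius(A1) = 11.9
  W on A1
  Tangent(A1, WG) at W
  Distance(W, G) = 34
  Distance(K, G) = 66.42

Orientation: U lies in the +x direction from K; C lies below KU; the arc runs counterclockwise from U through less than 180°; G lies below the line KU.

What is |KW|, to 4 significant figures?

38.89

K is at the origin; KU is horizontal with |KU| = 47.0 and U on the +x side, so U = (47.00, 0.000). The tangent condition forces CU to be normal to KU, so C = U + (0, -11.9) = (47.00, -11.90). Since CW ⟂ WG (tangency), |CG| = √(11.9² + 34.0²) = 36.02 regardless of where W sits on A1. So G lies on both circle(K, 66.42) and circle(C, 36.02); the below-KU intersection is G = (46.00, -47.91). W is the foot of the tangent from G: W = (35.66, -15.52).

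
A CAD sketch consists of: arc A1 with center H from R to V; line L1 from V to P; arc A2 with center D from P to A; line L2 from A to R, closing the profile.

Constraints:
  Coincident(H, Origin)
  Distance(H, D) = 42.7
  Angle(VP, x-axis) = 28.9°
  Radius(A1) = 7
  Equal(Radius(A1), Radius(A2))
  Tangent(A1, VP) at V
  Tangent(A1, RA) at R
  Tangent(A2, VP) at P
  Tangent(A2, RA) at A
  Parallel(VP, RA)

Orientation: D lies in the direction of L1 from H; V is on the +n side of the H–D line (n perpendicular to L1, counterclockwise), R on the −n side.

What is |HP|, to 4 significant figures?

43.27

The slot axis is L1's direction at 28.9°, so u = (cos 28.9°, sin 28.9°) = (0.8755, 0.4833) and n = (−sin 28.9°, cos 28.9°) = (-0.4833, 0.8755). H is at the origin and D lies 42.7 along u from H, so D = 42.7·u = (37.38, 20.64). Tangency of A1 to both parallel lines with radius 7.0 puts V and R at H ± 7.0·n: V = (-3.383, 6.128), R = (3.383, -6.128). Equal radii place P and A the same way about D: P = D + 7.0·n = (34.00, 26.76), A = D − 7.0·n = (40.77, 14.51). Then |HP| = |P − H| = 43.27.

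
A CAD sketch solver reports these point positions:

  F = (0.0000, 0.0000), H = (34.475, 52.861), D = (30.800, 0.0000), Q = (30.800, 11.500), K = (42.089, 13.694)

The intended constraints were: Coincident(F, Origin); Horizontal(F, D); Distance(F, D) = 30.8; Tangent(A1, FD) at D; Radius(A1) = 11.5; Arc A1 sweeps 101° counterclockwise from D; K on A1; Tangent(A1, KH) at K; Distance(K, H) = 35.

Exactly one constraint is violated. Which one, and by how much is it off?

Distance(K, H) = 35 — off by 4.90.

F = (0.00, 0.00) ✓; F.y = 0.00, D.y = 0.00 ✓; |FD| = 30.80 ✓; ∠(QD, DF) = 90.00° ✓; |QD| = 11.50 ✓; bearing(Q→K) − bearing(Q→D) = 101.0° ✓; |QK| = 11.50 ✓; ∠(QK, KH) = 90.00° ✓; |KH| = 39.90 ✗.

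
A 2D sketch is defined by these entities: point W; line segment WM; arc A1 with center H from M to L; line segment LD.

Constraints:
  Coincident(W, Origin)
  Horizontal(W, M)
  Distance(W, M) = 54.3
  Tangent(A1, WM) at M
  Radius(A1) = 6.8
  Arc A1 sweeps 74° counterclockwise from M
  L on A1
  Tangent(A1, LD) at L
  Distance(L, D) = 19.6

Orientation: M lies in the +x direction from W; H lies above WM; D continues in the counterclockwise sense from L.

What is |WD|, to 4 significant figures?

70.37

W is at the origin; WM is horizontal with |WM| = 54.3 and M on the +x side, so M = (54.30, 0.000). The tangent condition forces HM to be normal to WM, so H = M + (0, 6.8) = (54.30, 6.800). On A1, M sits at bearing -90° from H; a 74° counterclockwise sweep puts L at bearing -16°, so L = H + 6.8·(cos -16°, sin -16°) = (60.84, 4.926). The tangent condition forces HL to be normal to LD, so LD runs along (−sin -16°, cos -16°); with |LD| = 19.6, D = (66.24, 23.77). Then |WD| = |D − W| = 70.37.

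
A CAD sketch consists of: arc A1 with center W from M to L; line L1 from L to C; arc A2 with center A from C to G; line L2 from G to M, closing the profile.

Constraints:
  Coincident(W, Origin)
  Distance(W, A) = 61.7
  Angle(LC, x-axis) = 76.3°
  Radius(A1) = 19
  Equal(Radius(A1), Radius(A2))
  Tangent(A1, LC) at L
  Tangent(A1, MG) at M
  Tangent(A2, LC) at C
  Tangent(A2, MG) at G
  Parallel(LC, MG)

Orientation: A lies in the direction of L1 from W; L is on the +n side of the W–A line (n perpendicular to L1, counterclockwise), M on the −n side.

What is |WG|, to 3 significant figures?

64.6

The slot axis is L1's direction at 76.3°, so u = (cos 76.3°, sin 76.3°) = (0.237, 0.972) and n = (−sin 76.3°, cos 76.3°) = (-0.972, 0.237). W is at the origin and A lies 61.7 along u from W, so A = 61.7·u = (14.6, 59.9). Tangency of A1 to both parallel lines with radius 19.0 puts L and M at W ± 19.0·n: L = (-18.5, 4.50), M = (18.5, -4.50). Equal radii place C and G the same way about A: C = A + 19.0·n = (-3.85, 64.4), G = A − 19.0·n = (33.1, 55.4). Then |WG| = |G − W| = 64.6.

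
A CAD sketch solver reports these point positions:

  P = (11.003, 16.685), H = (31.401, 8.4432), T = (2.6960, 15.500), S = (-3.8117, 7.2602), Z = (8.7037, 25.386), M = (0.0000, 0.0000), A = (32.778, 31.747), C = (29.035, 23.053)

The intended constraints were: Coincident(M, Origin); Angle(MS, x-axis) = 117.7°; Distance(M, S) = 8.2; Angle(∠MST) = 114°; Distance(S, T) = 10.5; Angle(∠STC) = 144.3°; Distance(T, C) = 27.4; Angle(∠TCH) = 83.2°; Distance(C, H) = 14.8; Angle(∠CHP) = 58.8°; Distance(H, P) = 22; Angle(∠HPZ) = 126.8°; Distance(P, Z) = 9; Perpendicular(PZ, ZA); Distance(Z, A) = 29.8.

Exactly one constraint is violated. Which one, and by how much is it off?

Distance(Z, A) = 29.8 — off by 4.90.

M = (0.00, 0.00) ✓; MS at 117.7° ✓; |MS| = 8.200 ✓; ∠MST = 114.0° ✓; |ST| = 10.50 ✓; ∠STC = 144.3° ✓; |TC| = 27.40 ✓; ∠TCH = 83.20° ✓; |CH| = 14.80 ✓; ∠CHP = 58.80° ✓; |HP| = 22.00 ✓; ∠HPZ = 126.8° ✓; |PZ| = 9.000 ✓; ∠(PZ, ZA) = 90.00° ✓; |ZA| = 24.90 ✗.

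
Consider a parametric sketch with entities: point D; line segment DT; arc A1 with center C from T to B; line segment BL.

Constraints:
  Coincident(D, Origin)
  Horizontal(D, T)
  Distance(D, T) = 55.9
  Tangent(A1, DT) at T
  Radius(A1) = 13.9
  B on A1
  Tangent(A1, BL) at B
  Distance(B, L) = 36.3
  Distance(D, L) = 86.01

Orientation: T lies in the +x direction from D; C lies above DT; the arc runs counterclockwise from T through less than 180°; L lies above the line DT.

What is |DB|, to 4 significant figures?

71.17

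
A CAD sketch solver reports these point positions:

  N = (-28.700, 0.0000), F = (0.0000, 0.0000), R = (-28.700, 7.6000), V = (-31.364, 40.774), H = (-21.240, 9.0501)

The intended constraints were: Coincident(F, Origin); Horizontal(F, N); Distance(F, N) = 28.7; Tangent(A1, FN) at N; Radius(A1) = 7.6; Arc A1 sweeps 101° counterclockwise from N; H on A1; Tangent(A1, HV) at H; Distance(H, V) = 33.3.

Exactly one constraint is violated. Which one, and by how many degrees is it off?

Tangent(A1, HV) at H — off by 6.70°.

F = (0.00, 0.00) ✓; F.y = 0.00, N.y = 0.00 ✓; |FN| = 28.70 ✓; ∠(RN, NF) = 90.00° ✓; |RN| = 7.600 ✓; bearing(R→H) − bearing(R→N) = 101.0° ✓; |RH| = 7.600 ✓; ∠(RH, HV) = 83.30° ✗; |HV| = 33.30 ✓.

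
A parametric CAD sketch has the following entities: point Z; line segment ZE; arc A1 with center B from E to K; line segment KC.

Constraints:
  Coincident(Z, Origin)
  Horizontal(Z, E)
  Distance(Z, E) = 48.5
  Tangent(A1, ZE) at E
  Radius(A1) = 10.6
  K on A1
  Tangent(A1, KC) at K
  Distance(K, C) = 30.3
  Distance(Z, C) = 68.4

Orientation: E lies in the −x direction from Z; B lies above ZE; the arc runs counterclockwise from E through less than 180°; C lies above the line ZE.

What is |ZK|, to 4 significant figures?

42.23

Checks: Z = (0.00, 0.00) ✓; |BK| = 10.60 ✓; ∠(BK, KC) = 90.00° ✓; |KC| = 30.30 ✓; |ZC| = 68.40 ✓.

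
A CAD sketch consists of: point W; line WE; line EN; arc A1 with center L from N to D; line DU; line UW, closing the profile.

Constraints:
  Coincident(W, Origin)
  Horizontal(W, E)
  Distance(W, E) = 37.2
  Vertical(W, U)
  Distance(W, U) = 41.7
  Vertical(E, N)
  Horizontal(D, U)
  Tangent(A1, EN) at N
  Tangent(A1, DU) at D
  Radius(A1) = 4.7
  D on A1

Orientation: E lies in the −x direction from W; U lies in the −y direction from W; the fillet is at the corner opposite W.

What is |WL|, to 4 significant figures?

49.25

W is at the origin; W and E share the same y with |WE| = 37.2 and E on the −x side, so E = (-37.20, 0.000). W and U share the same x with |WU| = 41.7 and U on the −y side, so U = (0.000, -41.70). The virtual corner opposite W is at (-37.20, -41.70). The tangent condition forces LN to be normal to EN and the tangent condition forces LD to be normal to DU, with radius 4.7, so the center L sits 4.7 in from both sides at L = (-32.50, -37.00). Then |WL| = |L − W| = 49.25.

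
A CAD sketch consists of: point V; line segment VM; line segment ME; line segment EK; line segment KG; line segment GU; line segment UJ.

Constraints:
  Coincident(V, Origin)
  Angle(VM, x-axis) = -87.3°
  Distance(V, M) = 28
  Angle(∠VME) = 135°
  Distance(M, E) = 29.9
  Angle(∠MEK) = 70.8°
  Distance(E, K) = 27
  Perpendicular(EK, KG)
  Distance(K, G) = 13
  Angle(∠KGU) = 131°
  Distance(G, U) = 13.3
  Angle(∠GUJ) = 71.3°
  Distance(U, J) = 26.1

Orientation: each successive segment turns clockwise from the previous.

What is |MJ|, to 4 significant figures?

30.78

V is at the origin; VM runs at -87.3° with length 28.0, so M = (1.319, -27.97). ∠VME = 135.0° gives ME at -132.3° from the x-axis; with |ME| = 29.9, E = (-18.80, -50.08). ∠MEK = 70.8° gives EK at 118.5° from the x-axis; with |EK| = 27.0, K = (-31.69, -26.36). EK is perpendicular to KG, so KG runs at 28.50°; with |KG| = 13.0, G = (-20.26, -20.15). ∠KGU = 131.0° gives GU at -20.50° from the x-axis; with |GU| = 13.3, U = (-7.805, -24.81). ∠GUJ = 71.3° gives UJ at -129.2° from the x-axis; with |UJ| = 26.1, J = (-24.30, -45.04). Then |MJ| = |J − M| = 30.78.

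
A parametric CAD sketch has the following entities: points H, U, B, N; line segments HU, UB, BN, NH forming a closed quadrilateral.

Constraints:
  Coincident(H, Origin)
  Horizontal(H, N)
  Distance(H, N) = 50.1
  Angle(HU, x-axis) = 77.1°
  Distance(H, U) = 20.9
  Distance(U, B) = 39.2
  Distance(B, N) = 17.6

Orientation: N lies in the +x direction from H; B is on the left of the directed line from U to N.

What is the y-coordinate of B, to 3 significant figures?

16.4

Checks: |UB| = 39.20 ✓; |BN| = 17.60 ✓.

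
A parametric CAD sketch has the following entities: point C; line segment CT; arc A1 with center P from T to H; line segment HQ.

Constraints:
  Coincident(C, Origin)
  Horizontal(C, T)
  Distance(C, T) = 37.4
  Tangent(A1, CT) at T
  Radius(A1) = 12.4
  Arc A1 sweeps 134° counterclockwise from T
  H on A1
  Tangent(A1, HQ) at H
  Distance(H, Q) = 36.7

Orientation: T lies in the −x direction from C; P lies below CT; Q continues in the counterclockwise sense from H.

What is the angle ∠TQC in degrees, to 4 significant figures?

42.98°

C is at the origin; CT is horizontal with |CT| = 37.4 and T on the −x side, so T = (-37.40, 0.000). The tangent condition forces PT to be normal to CT, so P = T + (0, -12.4) = (-37.40, -12.40). On A1, T sits at bearing 90° from P; a 134° counterclockwise sweep puts H at bearing 224°, so H = P + 12.4·(cos 224°, sin 224°) = (-46.32, -21.01). The tangent condition forces PH to be normal to HQ, so HQ runs along (−sin 224°, cos 224°); with |HQ| = 36.7, Q = (-20.83, -47.41). Then cos ∠TQC = QT·QC / (|QT||QC|), giving 42.98°.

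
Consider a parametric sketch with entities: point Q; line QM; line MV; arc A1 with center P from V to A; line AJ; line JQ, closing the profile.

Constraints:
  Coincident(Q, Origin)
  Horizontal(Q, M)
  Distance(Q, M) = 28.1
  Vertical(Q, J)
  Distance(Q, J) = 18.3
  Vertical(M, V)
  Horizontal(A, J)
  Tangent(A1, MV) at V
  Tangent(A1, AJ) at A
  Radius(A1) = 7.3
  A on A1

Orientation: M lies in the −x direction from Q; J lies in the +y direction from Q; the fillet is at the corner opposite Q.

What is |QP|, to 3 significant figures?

23.5

Q is at the origin; Q and M share the same y with |QM| = 28.1 and M on the −x side, so M = (-28.1, 0.00). QJ is vertical with |QJ| = 18.3 and J on the +y side, so J = (0.00, 18.3). The virtual corner opposite Q is at (-28.1, 18.3). The tangent condition forces PV to be normal to MV and since A1 is tangent to AJ there, PA ⟂ AJ, with radius 7.3, so the center P sits 7.3 in from both sides at P = (-20.8, 11.0). Then |QP| = |P − Q| = 23.5.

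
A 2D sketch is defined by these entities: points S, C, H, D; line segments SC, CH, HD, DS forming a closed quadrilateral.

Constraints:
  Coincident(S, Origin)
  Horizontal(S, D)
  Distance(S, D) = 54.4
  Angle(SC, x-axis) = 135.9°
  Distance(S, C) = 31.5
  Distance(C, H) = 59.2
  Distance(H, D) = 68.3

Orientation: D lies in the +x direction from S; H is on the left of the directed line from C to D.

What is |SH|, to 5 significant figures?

64.375

Checks: S.y = 0.00, D.y = 0.00 ✓; |CH| = 59.20 ✓; |HD| = 68.30 ✓.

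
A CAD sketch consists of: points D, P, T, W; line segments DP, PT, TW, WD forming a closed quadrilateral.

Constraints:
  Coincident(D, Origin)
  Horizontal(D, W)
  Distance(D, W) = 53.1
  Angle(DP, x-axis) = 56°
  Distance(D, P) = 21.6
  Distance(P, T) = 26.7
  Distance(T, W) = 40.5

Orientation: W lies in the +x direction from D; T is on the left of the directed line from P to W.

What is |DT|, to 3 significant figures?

47.8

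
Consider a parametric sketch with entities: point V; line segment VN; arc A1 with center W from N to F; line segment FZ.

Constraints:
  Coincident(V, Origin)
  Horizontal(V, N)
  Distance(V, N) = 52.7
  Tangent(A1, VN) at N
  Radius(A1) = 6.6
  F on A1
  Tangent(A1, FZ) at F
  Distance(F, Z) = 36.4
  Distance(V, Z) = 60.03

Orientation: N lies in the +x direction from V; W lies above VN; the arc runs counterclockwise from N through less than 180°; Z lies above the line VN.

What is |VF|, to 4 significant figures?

59.40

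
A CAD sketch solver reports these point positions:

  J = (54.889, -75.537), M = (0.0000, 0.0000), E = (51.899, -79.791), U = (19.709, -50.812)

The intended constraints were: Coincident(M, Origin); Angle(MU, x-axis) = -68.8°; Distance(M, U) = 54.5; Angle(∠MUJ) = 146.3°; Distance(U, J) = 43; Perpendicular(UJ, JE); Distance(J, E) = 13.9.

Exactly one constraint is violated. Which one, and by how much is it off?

Distance(J, E) = 13.9 — off by 8.70.

M = (0.00, 0.00) ✓; MU at -68.80° ✓; |MU| = 54.50 ✓; ∠MUJ = 146.3° ✓; |UJ| = 43.00 ✓; ∠(UJ, JE) = 90.00° ✓; |JE| = 5.200 ✗.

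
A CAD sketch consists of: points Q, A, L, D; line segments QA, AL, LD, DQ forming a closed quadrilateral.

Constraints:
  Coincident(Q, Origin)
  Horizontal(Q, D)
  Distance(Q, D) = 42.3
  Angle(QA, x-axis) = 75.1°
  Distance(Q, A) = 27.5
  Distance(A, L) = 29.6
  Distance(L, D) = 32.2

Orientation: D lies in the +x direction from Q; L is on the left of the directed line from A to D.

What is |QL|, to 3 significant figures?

48.1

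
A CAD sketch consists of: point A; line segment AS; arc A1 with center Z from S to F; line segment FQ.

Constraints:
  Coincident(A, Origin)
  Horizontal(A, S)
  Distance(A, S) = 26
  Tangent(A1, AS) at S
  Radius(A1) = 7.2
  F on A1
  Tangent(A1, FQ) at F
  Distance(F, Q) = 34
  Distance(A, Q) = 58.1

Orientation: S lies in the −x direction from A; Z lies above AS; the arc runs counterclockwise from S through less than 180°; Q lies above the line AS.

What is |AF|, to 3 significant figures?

24.5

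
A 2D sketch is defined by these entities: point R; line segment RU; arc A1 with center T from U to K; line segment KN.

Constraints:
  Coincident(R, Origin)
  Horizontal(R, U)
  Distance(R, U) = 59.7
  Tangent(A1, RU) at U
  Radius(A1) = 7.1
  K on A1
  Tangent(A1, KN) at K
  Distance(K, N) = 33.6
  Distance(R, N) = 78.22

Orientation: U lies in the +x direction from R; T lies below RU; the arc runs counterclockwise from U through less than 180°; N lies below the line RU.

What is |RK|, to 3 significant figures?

54.1

Checks: |TK| = 7.100 ✓; ∠(TK, KN) = 90.00° ✓; |KN| = 33.60 ✓; |RN| = 78.22 ✓.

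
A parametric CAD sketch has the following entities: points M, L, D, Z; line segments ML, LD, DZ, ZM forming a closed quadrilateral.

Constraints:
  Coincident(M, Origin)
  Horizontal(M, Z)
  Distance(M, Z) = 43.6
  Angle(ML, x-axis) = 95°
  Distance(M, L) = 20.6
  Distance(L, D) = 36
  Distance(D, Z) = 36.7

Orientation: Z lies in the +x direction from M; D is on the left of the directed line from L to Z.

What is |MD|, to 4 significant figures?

46.68

M is at the origin; M and Z share the same y with |MZ| = 43.6 and Z in +x, so Z = (43.6, 0). ML runs at 95.0° with |ML| = 20.6, so L = (-1.795, 20.52). D is determined by |LD| = 36.0 and |DZ| = 36.7 together: it lies at the intersection of circle(L, 36.0) and circle(Z, 36.7). With |LZ| = 49.82, the foot of the radical line on LZ is 24.40 from L and the perpendicular offset is √(36.0² − 24.40²) = 26.47. Taking the left-of-LZ solution: D = (31.34, 34.59).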